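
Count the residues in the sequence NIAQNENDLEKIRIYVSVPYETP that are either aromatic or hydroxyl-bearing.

4

Aromatic: F, W, Y. Hydroxyl-bearing: S, T, Y.
Aromatic residues here: Y15, Y20 (2).
Hydroxyl-bearing residues here: Y15, S17, Y20, T22 (4).
Y is in both groups, so the 2 Y residues must not be double-counted.
Total = 2 + 4 − 2 = 4.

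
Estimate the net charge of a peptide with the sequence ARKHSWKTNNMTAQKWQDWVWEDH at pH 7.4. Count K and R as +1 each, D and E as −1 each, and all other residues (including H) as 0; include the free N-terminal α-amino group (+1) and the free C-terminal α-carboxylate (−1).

+1

Positive (K, R): R2, K3, K7, K15 → +4.
Negative (D, E): D18, E22, D23 → −3.
The N-terminus (+1) and C-terminus (−1) cancel.
Net charge = (+4) + (−3) = +1.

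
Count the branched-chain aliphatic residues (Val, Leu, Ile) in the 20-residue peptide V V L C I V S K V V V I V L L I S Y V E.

Matching residues: V1, V2, L3, I5, V6, V9, V10, V11, I12, V13, L14, L15, I16, V19.

14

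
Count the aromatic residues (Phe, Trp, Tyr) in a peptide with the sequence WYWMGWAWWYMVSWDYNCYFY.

Matching residues: W1, Y2, W3, W6, W8, W9, Y10, W14, Y16, Y19, F20, Y21.

12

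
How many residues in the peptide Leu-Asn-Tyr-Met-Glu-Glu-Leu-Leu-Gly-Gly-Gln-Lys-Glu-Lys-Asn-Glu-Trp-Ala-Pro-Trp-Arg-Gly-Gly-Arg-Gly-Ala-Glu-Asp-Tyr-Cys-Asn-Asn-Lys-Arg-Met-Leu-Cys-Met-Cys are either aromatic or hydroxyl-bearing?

4

Aromatic: F, W, Y. Hydroxyl-bearing: S, T, Y.
Aromatic residues here: Tyr3, Trp17, Trp20, Tyr29 (4).
Hydroxyl-bearing residues here: Tyr3, Tyr29 (2).
Y is in both groups, so the 2 Y residues must not be double-counted.
Total = 4 + 2 − 2 = 4.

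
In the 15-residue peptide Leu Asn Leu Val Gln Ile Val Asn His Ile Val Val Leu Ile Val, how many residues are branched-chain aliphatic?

The BCAAs are Val, Leu, and Ile — aliphatic side chains with a branch point.
Matching residues: Leu1, Leu3, Val4, Ile6, Val7, Ile10, Val11, Val12, Leu13, Ile14, Val15.

11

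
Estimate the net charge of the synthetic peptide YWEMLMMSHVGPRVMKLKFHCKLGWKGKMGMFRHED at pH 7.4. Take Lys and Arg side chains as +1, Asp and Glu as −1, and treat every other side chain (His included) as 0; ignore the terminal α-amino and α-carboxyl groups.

+4

Positive (K, R): R13, K16, K18, K22, K26, K28, R33 → +7.
Negative (D, E): E3, E35, D36 → −3.
Net charge = (+7) + (−3) = +4.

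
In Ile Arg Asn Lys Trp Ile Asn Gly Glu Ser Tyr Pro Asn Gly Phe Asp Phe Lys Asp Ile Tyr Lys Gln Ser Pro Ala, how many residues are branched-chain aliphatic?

The BCAAs are Val, Leu, and Ile — aliphatic side chains with a branch point.
Matching residues: Ile1, Ile6, Ile20.

3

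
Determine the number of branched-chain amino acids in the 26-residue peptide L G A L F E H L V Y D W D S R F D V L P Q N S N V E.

7

The BCAAs are Val, Leu, and Ile — aliphatic side chains with a branch point.
Matching residues: L1, L4, L8, V9, V18, L19, V25.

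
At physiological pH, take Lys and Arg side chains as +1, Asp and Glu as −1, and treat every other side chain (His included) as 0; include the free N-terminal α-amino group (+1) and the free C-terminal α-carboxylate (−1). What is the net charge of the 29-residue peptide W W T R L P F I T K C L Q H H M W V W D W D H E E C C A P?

-2

Positive (K, R): R4, K10 → +2.
Negative (D, E): D20, D22, E24, E25 → −4.
The N-terminus (+1) and C-terminus (−1) cancel.
Net charge = (+2) + (−4) = −2.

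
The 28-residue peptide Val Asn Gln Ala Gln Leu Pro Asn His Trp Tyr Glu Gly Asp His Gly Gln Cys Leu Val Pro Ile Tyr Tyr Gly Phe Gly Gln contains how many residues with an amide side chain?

6

Only N (asparagine) and Q (glutamine) carry a side-chain carboxamide.
Matching residues: Asn2, Gln3, Gln5, Asn8, Gln17, Gln28.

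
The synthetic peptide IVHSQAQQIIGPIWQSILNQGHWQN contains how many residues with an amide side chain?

8

Asparagine (N) and glutamine (Q) have uncharged amide side chains.
Matching residues: Q5, Q7, Q8, Q15, N19, Q20, Q24, N25.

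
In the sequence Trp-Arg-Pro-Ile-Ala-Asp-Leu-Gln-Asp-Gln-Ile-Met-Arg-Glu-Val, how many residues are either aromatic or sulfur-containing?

Aromatic: F, W, Y. Sulfur-containing: C, M.
Aromatic residues here: Trp1 (1).
Sulfur-containing residues here: Met12 (1).
The two groups share no amino acid, so total = 1 + 1 = 2.

2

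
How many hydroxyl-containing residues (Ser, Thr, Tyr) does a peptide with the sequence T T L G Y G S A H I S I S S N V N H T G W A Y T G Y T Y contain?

13

Matching residues: T1, T2, Y5, S7, S11, S13, S14, T19, Y23, T24, Y26, T27, Y28.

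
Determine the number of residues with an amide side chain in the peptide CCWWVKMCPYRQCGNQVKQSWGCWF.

Asparagine (N) and glutamine (Q) have uncharged amide side chains.
Matching residues: Q12, N15, Q16, Q19.

4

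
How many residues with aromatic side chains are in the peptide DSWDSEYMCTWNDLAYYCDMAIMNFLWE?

F, W, and Y each carry an aromatic ring on the side chain.
Matching residues: W3, Y7, W11, Y16, Y17, F25, W27.

7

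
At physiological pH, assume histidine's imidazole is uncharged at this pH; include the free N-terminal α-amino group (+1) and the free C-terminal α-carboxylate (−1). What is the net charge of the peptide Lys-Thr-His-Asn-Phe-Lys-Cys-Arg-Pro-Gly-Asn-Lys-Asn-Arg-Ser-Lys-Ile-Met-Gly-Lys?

+7

Near pH 7.4, K and R contribute +1 each, D and E contribute −1 each, and every other side chain (His included, as stated) is uncharged.
Positive (K, R): Lys1, Lys6, Arg8, Lys12, Arg14, Lys16, Lys20 → +7.
Negative (D, E): none → −0.
The N-terminus (+1) and C-terminus (−1) cancel.
Net charge = (+7) + (−0) = +7.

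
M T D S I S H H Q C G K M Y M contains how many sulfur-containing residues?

Only Cys (C) and Met (M) have a sulfur atom in the side chain.
Matching residues: M1, C10, M13, M15.

4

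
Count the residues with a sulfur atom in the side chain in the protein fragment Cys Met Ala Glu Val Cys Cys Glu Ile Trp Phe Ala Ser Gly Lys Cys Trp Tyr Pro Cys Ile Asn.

6

The sulfur-bearing residues are cysteine (–SH) and methionine (–S–CH₃).
Matching residues: Cys1, Met2, Cys6, Cys7, Cys16, Cys20.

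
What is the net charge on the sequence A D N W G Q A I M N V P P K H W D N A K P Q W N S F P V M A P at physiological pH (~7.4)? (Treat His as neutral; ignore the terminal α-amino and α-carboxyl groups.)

0

At pH ~7.4 the Lys and Arg side chains are protonated (+1), the Asp and Glu side chains are deprotonated (−1), and with His taken as neutral all other side chains carry no charge.
Positive (K, R): K14, K20 → +2.
Negative (D, E): D2, D17 → −2.
Net charge = (+2) + (−2) = 0.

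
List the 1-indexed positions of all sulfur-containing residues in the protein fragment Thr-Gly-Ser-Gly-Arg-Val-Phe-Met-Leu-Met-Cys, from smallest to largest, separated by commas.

8, 10, 11

Cysteine (C, thiol) and methionine (M, thioether) are the two sulfur-containing amino acids.
Matching residues: Met8, Met10, Cys11.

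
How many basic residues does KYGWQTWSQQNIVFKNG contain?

2

Lysine (K), arginine (R), and histidine (H) have basic, nitrogen-containing side chains.
Matching residues: K1, K15.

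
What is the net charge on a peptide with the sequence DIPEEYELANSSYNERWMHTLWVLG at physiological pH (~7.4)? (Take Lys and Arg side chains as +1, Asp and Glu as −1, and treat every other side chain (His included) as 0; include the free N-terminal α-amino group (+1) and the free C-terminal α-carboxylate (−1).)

Positive (K, R): R16 → +1.
Negative (D, E): D1, E4, E5, E7, E15 → −5.
The N-terminus (+1) and C-terminus (−1) cancel.
Net charge = (+1) + (−5) = −4.

-4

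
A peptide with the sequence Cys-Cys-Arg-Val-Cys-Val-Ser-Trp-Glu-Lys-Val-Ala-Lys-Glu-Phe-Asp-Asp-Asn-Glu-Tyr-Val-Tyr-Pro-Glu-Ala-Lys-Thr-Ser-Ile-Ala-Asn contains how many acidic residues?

6

Aspartate (D) and glutamate (E) have carboxylic-acid side chains and are the acidic amino acids.
Matching residues: Glu9, Glu14, Asp16, Asp17, Glu19, Glu24.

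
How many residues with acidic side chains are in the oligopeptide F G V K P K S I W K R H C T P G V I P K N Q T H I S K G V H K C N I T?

0

Only D (aspartate) and E (glutamate) carry a side-chain carboxylic acid.
None of the 35 residues belong to this group.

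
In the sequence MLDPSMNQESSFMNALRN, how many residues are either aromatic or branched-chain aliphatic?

3

Aromatic: F, W, Y. Branched-chain aliphatic: I, L, V.
Aromatic residues here: F12 (1).
Branched-chain aliphatic residues here: L2, L16 (2).
The two groups share no amino acid, so total = 1 + 2 = 3.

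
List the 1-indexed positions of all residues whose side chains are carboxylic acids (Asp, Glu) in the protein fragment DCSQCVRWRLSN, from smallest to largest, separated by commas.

Matching residues: D1.

1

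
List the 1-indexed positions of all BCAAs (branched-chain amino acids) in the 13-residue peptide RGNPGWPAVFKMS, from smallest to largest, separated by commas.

V, L, and I make up the branched-chain aliphatic group.
Matching residues: V9.

9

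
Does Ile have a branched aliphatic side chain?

Valine (V), leucine (L), and isoleucine (I) are the branched-chain amino acids.
Isoleucine is in this group.

Yes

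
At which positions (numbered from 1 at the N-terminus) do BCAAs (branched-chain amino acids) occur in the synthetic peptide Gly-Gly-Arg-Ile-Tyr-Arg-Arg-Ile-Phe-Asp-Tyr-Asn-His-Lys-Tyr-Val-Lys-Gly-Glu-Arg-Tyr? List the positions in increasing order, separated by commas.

Valine (V), leucine (L), and isoleucine (I) are the branched-chain amino acids.
Matching residues: Ile4, Ile8, Val16.

4, 8, 16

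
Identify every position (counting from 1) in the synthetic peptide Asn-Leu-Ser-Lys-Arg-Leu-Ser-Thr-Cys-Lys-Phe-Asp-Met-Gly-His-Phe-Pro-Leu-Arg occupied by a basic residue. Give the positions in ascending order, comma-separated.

4, 5, 10, 15, 19

Matching residues: Lys4, Arg5, Lys10, His15, Arg19.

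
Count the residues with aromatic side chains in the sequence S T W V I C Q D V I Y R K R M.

2

The aromatic amino acids are Phe (F, benzyl), Trp (W, indole), and Tyr (Y, phenol).
Matching residues: W3, Y11.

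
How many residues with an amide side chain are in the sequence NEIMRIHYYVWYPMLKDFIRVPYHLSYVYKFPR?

1

Only N (asparagine) and Q (glutamine) carry a side-chain carboxamide.
Matching residues: N1.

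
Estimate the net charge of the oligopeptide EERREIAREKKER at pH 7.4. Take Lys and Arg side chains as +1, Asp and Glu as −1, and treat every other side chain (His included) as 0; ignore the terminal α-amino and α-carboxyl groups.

Positive (K, R): R3, R4, R8, K10, K11, R13 → +6.
Negative (D, E): E1, E2, E5, E9, E12 → −5.
Net charge = (+6) + (−5) = +1.

+1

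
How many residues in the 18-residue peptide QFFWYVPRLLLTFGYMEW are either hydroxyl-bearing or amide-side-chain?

4

Hydroxyl-bearing: S, T, Y. Amide-side-chain: N, Q.
Hydroxyl-bearing residues here: Y5, T12, Y15 (3).
Amide-side-chain residues here: Q1 (1).
The two groups share no amino acid, so total = 3 + 1 = 4.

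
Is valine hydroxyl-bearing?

S, T, and Y are the three residues with a side-chain hydroxyl.
Valine is not in this group.

No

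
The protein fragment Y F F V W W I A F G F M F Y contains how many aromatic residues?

The aromatic amino acids are Phe (F, benzyl), Trp (W, indole), and Tyr (Y, phenol).
Matching residues: Y1, F2, F3, W5, W6, F9, F11, F13, Y14.

9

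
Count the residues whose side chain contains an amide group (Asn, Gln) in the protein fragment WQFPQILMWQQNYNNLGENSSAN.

9

Matching residues: Q2, Q5, Q10, Q11, N12, N14, N15, N19, N23.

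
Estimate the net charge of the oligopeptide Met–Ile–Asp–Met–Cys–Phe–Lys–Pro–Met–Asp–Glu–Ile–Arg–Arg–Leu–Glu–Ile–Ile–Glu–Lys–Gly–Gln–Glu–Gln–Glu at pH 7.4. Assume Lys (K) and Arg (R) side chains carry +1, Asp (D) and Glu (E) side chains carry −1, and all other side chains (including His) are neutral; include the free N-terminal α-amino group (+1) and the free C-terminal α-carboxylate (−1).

Positive (K, R): Lys7, Arg13, Arg14, Lys20 → +4.
Negative (D, E): Asp3, Asp10, Glu11, Glu16, Glu19, Glu23, Glu25 → −7.
The N-terminus (+1) and C-terminus (−1) cancel.
Net charge = (+4) + (−7) = −3.

-3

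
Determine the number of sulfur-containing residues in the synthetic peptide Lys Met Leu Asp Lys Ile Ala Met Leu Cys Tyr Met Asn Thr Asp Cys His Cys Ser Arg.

Only Cys (C) and Met (M) have a sulfur atom in the side chain.
Matching residues: Met2, Met8, Cys10, Met12, Cys16, Cys18.

6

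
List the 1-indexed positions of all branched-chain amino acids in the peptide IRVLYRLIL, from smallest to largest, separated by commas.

1, 3, 4, 7, 8, 9

Valine (V), leucine (L), and isoleucine (I) are the branched-chain amino acids.
Matching residues: I1, V3, L4, L7, I8, L9.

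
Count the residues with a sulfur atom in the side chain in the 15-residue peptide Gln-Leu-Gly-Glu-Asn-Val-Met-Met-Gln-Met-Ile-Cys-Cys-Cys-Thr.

Only Cys (C) and Met (M) have a sulfur atom in the side chain.
Matching residues: Met7, Met8, Met10, Cys12, Cys13, Cys14.

6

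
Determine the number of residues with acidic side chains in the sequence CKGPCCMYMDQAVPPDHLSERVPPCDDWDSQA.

6

Aspartate (D) and glutamate (E) have carboxylic-acid side chains and are the acidic amino acids.
Matching residues: D10, D16, E20, D26, D27, D29.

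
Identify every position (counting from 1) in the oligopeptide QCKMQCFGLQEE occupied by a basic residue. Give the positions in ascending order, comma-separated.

3

Lysine (K), arginine (R), and histidine (H) have basic, nitrogen-containing side chains.
Matching residues: K3.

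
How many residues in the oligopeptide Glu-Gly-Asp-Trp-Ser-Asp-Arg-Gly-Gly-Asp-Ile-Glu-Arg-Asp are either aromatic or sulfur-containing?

1

Aromatic: F, W, Y. Sulfur-containing: C, M.
Aromatic residues here: Trp4 (1).
Sulfur-containing residues here: none (0).
The two groups share no amino acid, so total = 1 + 0 = 1.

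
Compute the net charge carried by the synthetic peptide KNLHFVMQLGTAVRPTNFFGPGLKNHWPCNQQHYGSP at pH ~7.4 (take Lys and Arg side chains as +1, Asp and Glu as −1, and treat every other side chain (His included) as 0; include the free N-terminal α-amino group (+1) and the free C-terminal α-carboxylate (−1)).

+3

Positive (K, R): K1, R14, K24 → +3.
Negative (D, E): none → −0.
The N-terminus (+1) and C-terminus (−1) cancel.
Net charge = (+3) + (−0) = +3.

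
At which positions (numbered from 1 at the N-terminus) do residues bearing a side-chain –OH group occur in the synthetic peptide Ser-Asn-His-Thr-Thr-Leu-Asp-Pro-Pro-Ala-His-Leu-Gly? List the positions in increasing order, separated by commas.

Serine (S), threonine (T), and tyrosine (Y) each carry a hydroxyl group on the side chain.
Matching residues: Ser1, Thr4, Thr5.

1, 4, 5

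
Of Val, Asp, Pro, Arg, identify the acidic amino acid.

Asp

Only D (aspartate) and E (glutamate) carry a side-chain carboxylic acid.
Of the listed options, only Asp belongs to this group.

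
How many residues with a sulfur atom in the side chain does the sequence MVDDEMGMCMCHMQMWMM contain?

Cysteine (C, thiol) and methionine (M, thioether) are the two sulfur-containing amino acids.
Matching residues: M1, M6, M8, C9, M10, C11, M13, M15, M17, M18.

10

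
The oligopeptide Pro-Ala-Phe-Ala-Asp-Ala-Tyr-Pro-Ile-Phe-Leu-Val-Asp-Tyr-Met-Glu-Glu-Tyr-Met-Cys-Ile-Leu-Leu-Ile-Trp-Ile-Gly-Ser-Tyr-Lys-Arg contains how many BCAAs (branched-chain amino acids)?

8

V, L, and I make up the branched-chain aliphatic group.
Matching residues: Ile9, Leu11, Val12, Ile21, Leu22, Leu23, Ile24, Ile26.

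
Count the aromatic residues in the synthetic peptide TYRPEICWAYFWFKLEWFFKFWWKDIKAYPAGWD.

Phenylalanine (F), tryptophan (W), and tyrosine (Y) have aromatic ring side chains.
Matching residues: Y2, W8, Y10, F11, W12, F13, W17, F18, F19, F21, W22, W23, Y29, W33.

14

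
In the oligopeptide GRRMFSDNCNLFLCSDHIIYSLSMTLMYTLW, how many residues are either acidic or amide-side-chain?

4

Acidic: D, E. Amide-side-chain: N, Q.
Acidic residues here: D7, D16 (2).
Amide-side-chain residues here: N8, N10 (2).
The two groups share no amino acid, so total = 2 + 2 = 4.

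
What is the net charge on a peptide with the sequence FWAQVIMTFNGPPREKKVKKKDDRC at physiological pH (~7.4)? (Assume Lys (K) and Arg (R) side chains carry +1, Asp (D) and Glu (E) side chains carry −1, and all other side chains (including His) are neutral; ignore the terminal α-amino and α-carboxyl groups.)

+4

Positive (K, R): R14, K16, K17, K19, K20, K21, R24 → +7.
Negative (D, E): E15, D22, D23 → −3.
Net charge = (+7) + (−3) = +4.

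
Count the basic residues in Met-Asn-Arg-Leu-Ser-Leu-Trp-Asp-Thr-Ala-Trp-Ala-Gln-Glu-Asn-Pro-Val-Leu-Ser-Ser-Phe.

The basic amino acids are Lys (K), Arg (R), and His (H).
Matching residues: Arg3.

1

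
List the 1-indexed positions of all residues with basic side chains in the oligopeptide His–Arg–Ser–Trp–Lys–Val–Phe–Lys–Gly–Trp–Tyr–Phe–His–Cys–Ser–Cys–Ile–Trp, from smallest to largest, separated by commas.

1, 2, 5, 8, 13

Lysine (K), arginine (R), and histidine (H) have basic, nitrogen-containing side chains.
Matching residues: His1, Arg2, Lys5, Lys8, His13.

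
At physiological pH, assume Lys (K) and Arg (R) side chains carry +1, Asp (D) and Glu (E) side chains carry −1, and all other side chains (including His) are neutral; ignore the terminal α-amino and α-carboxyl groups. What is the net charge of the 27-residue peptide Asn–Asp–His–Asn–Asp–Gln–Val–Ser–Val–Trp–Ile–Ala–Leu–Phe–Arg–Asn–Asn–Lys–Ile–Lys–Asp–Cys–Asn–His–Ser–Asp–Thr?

-1

Positive (K, R): Arg15, Lys18, Lys20 → +3.
Negative (D, E): Asp2, Asp5, Asp21, Asp26 → −4.
Net charge = (+3) + (−4) = −1.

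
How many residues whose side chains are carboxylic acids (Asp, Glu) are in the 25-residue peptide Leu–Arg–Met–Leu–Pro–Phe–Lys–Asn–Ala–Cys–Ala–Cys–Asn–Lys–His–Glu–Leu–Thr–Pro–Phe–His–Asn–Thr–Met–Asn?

Matching residues: Glu16.

1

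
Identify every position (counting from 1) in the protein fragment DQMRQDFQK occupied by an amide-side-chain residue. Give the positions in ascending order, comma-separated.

2, 5, 8

Matching residues: Q2, Q5, Q8.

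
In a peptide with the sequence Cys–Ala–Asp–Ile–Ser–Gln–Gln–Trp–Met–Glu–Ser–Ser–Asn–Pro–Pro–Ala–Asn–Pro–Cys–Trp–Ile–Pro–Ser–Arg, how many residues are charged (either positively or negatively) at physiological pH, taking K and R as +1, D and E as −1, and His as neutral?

Charged side chains at pH ~7.4: K, R (positive); D, E (negative).
Matching residues: Asp3, Glu10, Arg24.

3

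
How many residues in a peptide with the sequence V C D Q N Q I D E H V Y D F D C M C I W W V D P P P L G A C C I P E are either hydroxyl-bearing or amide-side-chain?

Hydroxyl-bearing: S, T, Y. Amide-side-chain: N, Q.
Hydroxyl-bearing residues here: Y12 (1).
Amide-side-chain residues here: Q4, N5, Q6 (3).
The two groups share no amino acid, so total = 1 + 3 = 4.

4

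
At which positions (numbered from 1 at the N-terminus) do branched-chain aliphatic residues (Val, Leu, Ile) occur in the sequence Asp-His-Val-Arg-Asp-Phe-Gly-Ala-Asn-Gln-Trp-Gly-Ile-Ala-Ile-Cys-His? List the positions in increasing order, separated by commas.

3, 13, 15

Matching residues: Val3, Ile13, Ile15.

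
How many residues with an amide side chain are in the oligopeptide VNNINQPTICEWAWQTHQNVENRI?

8

Asparagine (N) and glutamine (Q) have uncharged amide side chains.
Matching residues: N2, N3, N5, Q6, Q15, Q18, N19, N22.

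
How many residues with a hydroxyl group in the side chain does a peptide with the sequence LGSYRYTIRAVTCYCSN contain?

The –OH-bearing residues are Ser, Thr (aliphatic alcohols), and Tyr (phenol).
Matching residues: S3, Y4, Y6, T7, T12, Y14, S16.

7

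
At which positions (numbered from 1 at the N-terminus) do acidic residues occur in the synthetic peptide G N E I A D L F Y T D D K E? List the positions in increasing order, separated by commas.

3, 6, 11, 12, 14

Aspartate (D) and glutamate (E) have carboxylic-acid side chains and are the acidic amino acids.
Matching residues: E3, D6, D11, D12, E14.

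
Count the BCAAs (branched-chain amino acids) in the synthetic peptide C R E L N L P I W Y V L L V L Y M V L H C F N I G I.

12

V, L, and I make up the branched-chain aliphatic group.
Matching residues: L4, L6, I8, V11, L12, L13, V14, L15, V18, L19, I24, I26.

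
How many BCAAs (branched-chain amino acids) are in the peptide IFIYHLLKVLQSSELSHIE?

Valine (V), leucine (L), and isoleucine (I) are the branched-chain amino acids.
Matching residues: I1, I3, L6, L7, V9, L10, L15, I18.

8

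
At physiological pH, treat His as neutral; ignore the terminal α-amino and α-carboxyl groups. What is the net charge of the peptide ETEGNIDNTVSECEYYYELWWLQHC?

-6

At pH ~7.4 the Lys and Arg side chains are protonated (+1), the Asp and Glu side chains are deprotonated (−1), and with His taken as neutral all other side chains carry no charge.
Positive (K, R): none → +0.
Negative (D, E): E1, E3, D7, E12, E14, E18 → −6.
Net charge = (+0) + (−6) = −6.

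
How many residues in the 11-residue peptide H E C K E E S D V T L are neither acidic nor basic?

Acidic: D, E. Basic: K, R, H. All other residues are neither.
Matching residues: C3, S7, V9, T10, L11.

5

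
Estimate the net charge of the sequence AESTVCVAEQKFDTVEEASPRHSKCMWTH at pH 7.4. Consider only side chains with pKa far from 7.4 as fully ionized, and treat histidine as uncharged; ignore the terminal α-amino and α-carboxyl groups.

At pH ~7.4 the Lys and Arg side chains are protonated (+1), the Asp and Glu side chains are deprotonated (−1), and with His taken as neutral all other side chains carry no charge.
Positive (K, R): K11, R21, K24 → +3.
Negative (D, E): E2, E9, D13, E16, E17 → −5.
Net charge = (+3) + (−5) = −2.

-2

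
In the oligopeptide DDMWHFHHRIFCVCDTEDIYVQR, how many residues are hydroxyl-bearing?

The –OH-bearing residues are Ser, Thr (aliphatic alcohols), and Tyr (phenol).
Matching residues: T16, Y20.

2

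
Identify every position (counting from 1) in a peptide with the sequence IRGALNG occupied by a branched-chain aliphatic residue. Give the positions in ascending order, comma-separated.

Matching residues: I1, L5.

1, 5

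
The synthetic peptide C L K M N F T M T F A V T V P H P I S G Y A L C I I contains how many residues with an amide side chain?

The amide-side-chain residues are Asn (N) and Gln (Q).
Matching residues: N5.

1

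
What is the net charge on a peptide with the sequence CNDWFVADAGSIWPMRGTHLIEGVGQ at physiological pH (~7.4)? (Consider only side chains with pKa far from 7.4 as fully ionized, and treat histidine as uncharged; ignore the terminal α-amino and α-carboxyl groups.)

At pH ~7.4 the Lys and Arg side chains are protonated (+1), the Asp and Glu side chains are deprotonated (−1), and with His taken as neutral all other side chains carry no charge.
Positive (K, R): R16 → +1.
Negative (D, E): D3, D8, E22 → −3.
Net charge = (+1) + (−3) = −2.

-2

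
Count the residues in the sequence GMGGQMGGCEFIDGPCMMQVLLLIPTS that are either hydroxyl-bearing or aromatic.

Hydroxyl-bearing: S, T, Y. Aromatic: F, W, Y.
Hydroxyl-bearing residues here: T26, S27 (2).
Aromatic residues here: F11 (1).
(Y belongs to both groups, but none appear in this sequence.) Total = 2 + 1 = 3.

3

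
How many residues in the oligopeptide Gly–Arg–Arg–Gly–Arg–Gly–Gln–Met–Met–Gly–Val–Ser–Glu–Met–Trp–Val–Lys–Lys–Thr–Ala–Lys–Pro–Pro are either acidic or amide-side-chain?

2

Acidic: D, E. Amide-side-chain: N, Q.
Acidic residues here: Glu13 (1).
Amide-side-chain residues here: Gln7 (1).
The two groups share no amino acid, so total = 1 + 1 = 2.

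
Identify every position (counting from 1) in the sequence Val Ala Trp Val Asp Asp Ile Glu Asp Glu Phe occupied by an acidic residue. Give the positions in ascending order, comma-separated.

The acidic residues are Asp (D) and Glu (E), whose side chains end in a carboxylate group.
Matching residues: Asp5, Asp6, Glu8, Asp9, Glu10.

5, 6, 8, 9, 10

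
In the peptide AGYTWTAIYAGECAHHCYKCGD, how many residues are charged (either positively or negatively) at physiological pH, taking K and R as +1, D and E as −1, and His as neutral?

3

Charged side chains at pH ~7.4: K, R (positive); D, E (negative).
Matching residues: E12, K19, D22.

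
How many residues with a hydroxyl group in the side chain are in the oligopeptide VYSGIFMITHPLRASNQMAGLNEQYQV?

The –OH-bearing residues are Ser, Thr (aliphatic alcohols), and Tyr (phenol).
Matching residues: Y2, S3, T9, S15, Y25.

5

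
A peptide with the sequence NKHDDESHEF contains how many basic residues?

The basic amino acids are Lys (K), Arg (R), and His (H).
Matching residues: K2, H3, H8.

3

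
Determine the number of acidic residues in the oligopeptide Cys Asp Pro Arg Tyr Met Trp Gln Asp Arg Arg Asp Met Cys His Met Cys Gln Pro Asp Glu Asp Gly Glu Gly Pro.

The acidic residues are Asp (D) and Glu (E), whose side chains end in a carboxylate group.
Matching residues: Asp2, Asp9, Asp12, Asp20, Glu21, Asp22, Glu24.

7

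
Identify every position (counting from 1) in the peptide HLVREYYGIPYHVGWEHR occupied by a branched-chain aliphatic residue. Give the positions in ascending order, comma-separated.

Valine (V), leucine (L), and isoleucine (I) are the branched-chain amino acids.
Matching residues: L2, V3, I9, V13.

2, 3, 9, 13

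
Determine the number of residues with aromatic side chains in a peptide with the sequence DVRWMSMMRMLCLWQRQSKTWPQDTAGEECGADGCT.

3

The aromatic amino acids are Phe (F, benzyl), Trp (W, indole), and Tyr (Y, phenol).
Matching residues: W4, W14, W21.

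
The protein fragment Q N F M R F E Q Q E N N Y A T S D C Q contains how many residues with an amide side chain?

7

The amide-side-chain residues are Asn (N) and Gln (Q).
Matching residues: Q1, N2, Q8, Q9, N11, N12, Q19.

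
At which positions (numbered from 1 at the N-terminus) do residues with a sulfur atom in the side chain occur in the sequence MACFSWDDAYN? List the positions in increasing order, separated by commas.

Only Cys (C) and Met (M) have a sulfur atom in the side chain.
Matching residues: M1, C3.

1, 3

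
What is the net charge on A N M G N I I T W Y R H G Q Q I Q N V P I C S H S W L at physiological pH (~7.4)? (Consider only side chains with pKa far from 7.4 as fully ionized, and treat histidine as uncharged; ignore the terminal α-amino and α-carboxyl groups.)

Near pH 7.4, K and R contribute +1 each, D and E contribute −1 each, and every other side chain (His included, as stated) is uncharged.
Positive (K, R): R11 → +1.
Negative (D, E): none → −0.
Net charge = (+1) + (−0) = +1.

+1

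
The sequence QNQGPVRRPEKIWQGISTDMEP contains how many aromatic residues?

1

Phenylalanine (F), tryptophan (W), and tyrosine (Y) have aromatic ring side chains.
Matching residues: W13.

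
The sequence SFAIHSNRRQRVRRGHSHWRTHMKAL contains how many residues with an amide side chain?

2

Asparagine (N) and glutamine (Q) have uncharged amide side chains.
Matching residues: N7, Q10.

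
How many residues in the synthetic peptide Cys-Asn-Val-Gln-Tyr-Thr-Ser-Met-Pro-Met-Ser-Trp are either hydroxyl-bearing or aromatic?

Hydroxyl-bearing: S, T, Y. Aromatic: F, W, Y.
Hydroxyl-bearing residues here: Tyr5, Thr6, Ser7, Ser11 (4).
Aromatic residues here: Tyr5, Trp12 (2).
Y is in both groups, so the 1 Y residue must not be double-counted.
Total = 4 + 2 − 1 = 5.

5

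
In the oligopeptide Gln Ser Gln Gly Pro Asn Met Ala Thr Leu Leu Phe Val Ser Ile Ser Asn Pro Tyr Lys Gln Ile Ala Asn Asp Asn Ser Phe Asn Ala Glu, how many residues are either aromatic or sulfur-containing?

Aromatic: F, W, Y. Sulfur-containing: C, M.
Aromatic residues here: Phe12, Tyr19, Phe28 (3).
Sulfur-containing residues here: Met7 (1).
The two groups share no amino acid, so total = 3 + 1 = 4.

4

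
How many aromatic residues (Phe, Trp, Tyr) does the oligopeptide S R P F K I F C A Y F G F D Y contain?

6

Matching residues: F4, F7, Y10, F11, F13, Y15.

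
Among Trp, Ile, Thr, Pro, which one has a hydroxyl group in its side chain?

The –OH-bearing residues are Ser, Thr (aliphatic alcohols), and Tyr (phenol).
Of the listed options, only Thr belongs to this group.

Thr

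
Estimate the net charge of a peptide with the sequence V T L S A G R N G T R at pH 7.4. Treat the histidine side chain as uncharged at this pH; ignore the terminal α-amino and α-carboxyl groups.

The side chains ionized at physiological pH are Lys/Arg (+1) and Asp/Glu (−1); with His treated as neutral, nothing else contributes.
Positive (K, R): R7, R11 → +2.
Negative (D, E): none → −0.
Net charge = (+2) + (−0) = +2.

+2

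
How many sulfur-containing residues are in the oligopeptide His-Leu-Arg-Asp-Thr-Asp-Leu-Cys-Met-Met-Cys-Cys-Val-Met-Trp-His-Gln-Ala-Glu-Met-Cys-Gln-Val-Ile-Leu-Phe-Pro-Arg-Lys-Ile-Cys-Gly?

Only Cys (C) and Met (M) have a sulfur atom in the side chain.
Matching residues: Cys8, Met9, Met10, Cys11, Cys12, Met14, Met20, Cys21, Cys31.

9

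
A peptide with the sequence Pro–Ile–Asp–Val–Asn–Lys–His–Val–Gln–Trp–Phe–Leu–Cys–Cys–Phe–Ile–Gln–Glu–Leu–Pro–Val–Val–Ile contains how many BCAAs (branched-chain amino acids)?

9

V, L, and I make up the branched-chain aliphatic group.
Matching residues: Ile2, Val4, Val8, Leu12, Ile16, Leu19, Val21, Val22, Ile23.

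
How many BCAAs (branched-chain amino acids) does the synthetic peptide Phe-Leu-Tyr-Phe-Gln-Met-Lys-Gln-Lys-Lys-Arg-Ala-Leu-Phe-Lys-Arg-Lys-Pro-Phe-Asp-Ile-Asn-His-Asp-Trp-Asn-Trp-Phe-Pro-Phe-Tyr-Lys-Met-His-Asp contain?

3

V, L, and I make up the branched-chain aliphatic group.
Matching residues: Leu2, Leu13, Ile21.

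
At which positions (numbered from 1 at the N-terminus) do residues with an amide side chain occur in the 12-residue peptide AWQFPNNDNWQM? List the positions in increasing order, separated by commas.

Asparagine (N) and glutamine (Q) have uncharged amide side chains.
Matching residues: Q3, N6, N7, N9, Q11.

3, 6, 7, 9, 11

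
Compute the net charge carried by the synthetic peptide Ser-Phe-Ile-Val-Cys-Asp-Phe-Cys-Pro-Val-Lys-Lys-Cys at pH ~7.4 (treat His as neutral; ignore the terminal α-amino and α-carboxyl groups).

+1

The side chains ionized at physiological pH are Lys/Arg (+1) and Asp/Glu (−1); with His treated as neutral, nothing else contributes.
Positive (K, R): Lys11, Lys12 → +2.
Negative (D, E): Asp6 → −1.
Net charge = (+2) + (−1) = +1.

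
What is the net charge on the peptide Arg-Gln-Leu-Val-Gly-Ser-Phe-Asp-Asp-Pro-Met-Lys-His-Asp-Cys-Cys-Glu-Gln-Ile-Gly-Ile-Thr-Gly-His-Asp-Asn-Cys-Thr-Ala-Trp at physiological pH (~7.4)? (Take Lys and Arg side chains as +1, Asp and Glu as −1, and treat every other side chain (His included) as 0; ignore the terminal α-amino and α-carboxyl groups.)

-3

Positive (K, R): Arg1, Lys12 → +2.
Negative (D, E): Asp8, Asp9, Asp14, Glu17, Asp25 → −5.
Net charge = (+2) + (−5) = −3.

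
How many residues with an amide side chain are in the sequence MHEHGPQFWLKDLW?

1

Asparagine (N) and glutamine (Q) have uncharged amide side chains.
Matching residues: Q7.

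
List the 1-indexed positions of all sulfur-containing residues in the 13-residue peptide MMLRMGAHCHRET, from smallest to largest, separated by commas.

Cysteine (C, thiol) and methionine (M, thioether) are the two sulfur-containing amino acids.
Matching residues: M1, M2, M5, C9.

1, 2, 5, 9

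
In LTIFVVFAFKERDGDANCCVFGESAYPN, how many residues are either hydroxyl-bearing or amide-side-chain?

Hydroxyl-bearing: S, T, Y. Amide-side-chain: N, Q.
Hydroxyl-bearing residues here: T2, S24, Y26 (3).
Amide-side-chain residues here: N17, N28 (2).
The two groups share no amino acid, so total = 3 + 2 = 5.

5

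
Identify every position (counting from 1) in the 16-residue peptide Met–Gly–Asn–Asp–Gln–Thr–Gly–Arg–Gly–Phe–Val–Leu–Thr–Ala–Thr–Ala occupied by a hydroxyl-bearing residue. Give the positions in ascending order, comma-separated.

Matching residues: Thr6, Thr13, Thr15.

6, 13, 15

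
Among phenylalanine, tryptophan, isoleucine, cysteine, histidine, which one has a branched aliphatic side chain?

The BCAAs are Val, Leu, and Ile — aliphatic side chains with a branch point.
Of the listed options, only isoleucine belongs to this group.

isoleucine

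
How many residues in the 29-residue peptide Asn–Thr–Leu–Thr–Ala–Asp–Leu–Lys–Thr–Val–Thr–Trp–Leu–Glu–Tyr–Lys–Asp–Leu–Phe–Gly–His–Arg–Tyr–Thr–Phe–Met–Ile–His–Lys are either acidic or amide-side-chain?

Acidic: D, E. Amide-side-chain: N, Q.
Acidic residues here: Asp6, Glu14, Asp17 (3).
Amide-side-chain residues here: Asn1 (1).
The two groups share no amino acid, so total = 3 + 1 = 4.

4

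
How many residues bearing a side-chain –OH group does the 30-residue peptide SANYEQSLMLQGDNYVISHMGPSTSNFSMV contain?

9

Serine (S), threonine (T), and tyrosine (Y) each carry a hydroxyl group on the side chain.
Matching residues: S1, Y4, S7, Y15, S18, S23, T24, S25, S28.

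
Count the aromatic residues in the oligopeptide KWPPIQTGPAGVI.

1

The aromatic amino acids are Phe (F, benzyl), Trp (W, indole), and Tyr (Y, phenol).
Matching residues: W2.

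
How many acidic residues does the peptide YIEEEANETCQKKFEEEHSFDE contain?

Aspartate (D) and glutamate (E) have carboxylic-acid side chains and are the acidic amino acids.
Matching residues: E3, E4, E5, E8, E15, E16, E17, D21, E22.

9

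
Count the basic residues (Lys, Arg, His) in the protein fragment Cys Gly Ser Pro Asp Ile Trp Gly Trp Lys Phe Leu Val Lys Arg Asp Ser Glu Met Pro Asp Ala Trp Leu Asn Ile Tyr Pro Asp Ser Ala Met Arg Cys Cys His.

5

Matching residues: Lys10, Lys14, Arg15, Arg33, His36.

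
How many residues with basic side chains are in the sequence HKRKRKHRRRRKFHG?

Lysine (K), arginine (R), and histidine (H) have basic, nitrogen-containing side chains.
Matching residues: H1, K2, R3, K4, R5, K6, H7, R8, R9, R10, R11, K12, H14.

13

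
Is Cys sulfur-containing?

Yes

Only Cys (C) and Met (M) have a sulfur atom in the side chain.
Cysteine is in this group.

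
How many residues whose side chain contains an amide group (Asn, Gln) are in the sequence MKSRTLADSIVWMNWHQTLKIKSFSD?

Matching residues: N14, Q17.

2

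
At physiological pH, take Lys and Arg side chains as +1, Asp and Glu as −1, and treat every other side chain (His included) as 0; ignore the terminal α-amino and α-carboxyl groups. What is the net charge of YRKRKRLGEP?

Positive (K, R): R2, K3, R4, K5, R6 → +5.
Negative (D, E): E9 → −1.
Net charge = (+5) + (−1) = +4.

+4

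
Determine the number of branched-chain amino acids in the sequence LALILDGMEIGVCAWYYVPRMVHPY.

8

V, L, and I make up the branched-chain aliphatic group.
Matching residues: L1, L3, I4, L5, I10, V12, V18, V22.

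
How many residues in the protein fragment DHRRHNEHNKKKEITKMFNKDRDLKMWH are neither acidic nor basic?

10

Acidic: D, E. Basic: K, R, H. All other residues are neither.
Matching residues: N6, N9, I14, T15, M17, F18, N19, L24, M26, W27.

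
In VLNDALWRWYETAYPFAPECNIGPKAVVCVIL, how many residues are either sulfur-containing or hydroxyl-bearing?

5

Sulfur-containing: C, M. Hydroxyl-bearing: S, T, Y.
Sulfur-containing residues here: C20, C29 (2).
Hydroxyl-bearing residues here: Y10, T12, Y14 (3).
The two groups share no amino acid, so total = 2 + 3 = 5.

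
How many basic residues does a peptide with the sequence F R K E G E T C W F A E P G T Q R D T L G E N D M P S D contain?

K, R, and H are the three residues with basic side chains (ε-amine, guanidinium, and imidazole respectively).
Matching residues: R2, K3, R17.

3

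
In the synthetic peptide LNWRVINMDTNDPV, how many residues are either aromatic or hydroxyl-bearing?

Aromatic: F, W, Y. Hydroxyl-bearing: S, T, Y.
Aromatic residues here: W3 (1).
Hydroxyl-bearing residues here: T10 (1).
(Y belongs to both groups, but none appear in this sequence.) Total = 1 + 1 = 2.

2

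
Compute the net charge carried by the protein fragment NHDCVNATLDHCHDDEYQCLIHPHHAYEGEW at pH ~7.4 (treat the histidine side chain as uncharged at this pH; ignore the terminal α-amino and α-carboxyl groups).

The side chains ionized at physiological pH are Lys/Arg (+1) and Asp/Glu (−1); with His treated as neutral, nothing else contributes.
Positive (K, R): none → +0.
Negative (D, E): D3, D10, D14, D15, E16, E28, E30 → −7.
Net charge = (+0) + (−7) = −7.

-7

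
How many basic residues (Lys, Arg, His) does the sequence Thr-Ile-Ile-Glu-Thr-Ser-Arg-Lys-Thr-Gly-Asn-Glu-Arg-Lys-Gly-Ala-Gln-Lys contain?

Matching residues: Arg7, Lys8, Arg13, Lys14, Lys18.

5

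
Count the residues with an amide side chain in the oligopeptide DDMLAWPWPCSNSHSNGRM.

The amide-side-chain residues are Asn (N) and Gln (Q).
Matching residues: N12, N16.

2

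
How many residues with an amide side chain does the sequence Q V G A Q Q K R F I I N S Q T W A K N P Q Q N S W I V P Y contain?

9

Only N (asparagine) and Q (glutamine) carry a side-chain carboxamide.
Matching residues: Q1, Q5, Q6, N12, Q14, N19, Q21, Q22, N23.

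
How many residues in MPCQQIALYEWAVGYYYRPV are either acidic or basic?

Acidic: D, E. Basic: H, K, R.
Acidic residues here: E10 (1).
Basic residues here: R18 (1).
The two groups share no amino acid, so total = 1 + 1 = 2.

2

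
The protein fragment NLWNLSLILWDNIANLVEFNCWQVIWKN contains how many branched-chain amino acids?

10

The BCAAs are Val, Leu, and Ile — aliphatic side chains with a branch point.
Matching residues: L2, L5, L7, I8, L9, I13, L16, V17, V24, I25.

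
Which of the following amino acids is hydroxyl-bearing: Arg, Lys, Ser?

Serine (S), threonine (T), and tyrosine (Y) each carry a hydroxyl group on the side chain.
Of the listed options, only Ser belongs to this group.

Ser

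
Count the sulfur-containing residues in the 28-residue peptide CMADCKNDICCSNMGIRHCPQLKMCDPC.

10

Only Cys (C) and Met (M) have a sulfur atom in the side chain.
Matching residues: C1, M2, C5, C10, C11, M14, C19, M24, C25, C28.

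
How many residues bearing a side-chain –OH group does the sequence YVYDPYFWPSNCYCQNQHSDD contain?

S, T, and Y are the three residues with a side-chain hydroxyl.
Matching residues: Y1, Y3, Y6, S10, Y13, S19.

6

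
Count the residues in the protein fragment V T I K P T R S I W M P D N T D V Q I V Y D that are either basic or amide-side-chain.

4

Basic: H, K, R. Amide-side-chain: N, Q.
Basic residues here: K4, R7 (2).
Amide-side-chain residues here: N14, Q18 (2).
The two groups share no amino acid, so total = 2 + 2 = 4.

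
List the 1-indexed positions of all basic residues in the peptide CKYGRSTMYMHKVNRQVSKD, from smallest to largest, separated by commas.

K, R, and H are the three residues with basic side chains (ε-amine, guanidinium, and imidazole respectively).
Matching residues: K2, R5, H11, K12, R15, K19.

2, 5, 11, 12, 15, 19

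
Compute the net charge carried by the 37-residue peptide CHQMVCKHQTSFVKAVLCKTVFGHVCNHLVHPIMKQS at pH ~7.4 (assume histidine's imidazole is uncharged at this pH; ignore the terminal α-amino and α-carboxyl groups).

+4

The side chains ionized at physiological pH are Lys/Arg (+1) and Asp/Glu (−1); with His treated as neutral, nothing else contributes.
Positive (K, R): K7, K14, K19, K35 → +4.
Negative (D, E): none → −0.
Net charge = (+4) + (−0) = +4.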